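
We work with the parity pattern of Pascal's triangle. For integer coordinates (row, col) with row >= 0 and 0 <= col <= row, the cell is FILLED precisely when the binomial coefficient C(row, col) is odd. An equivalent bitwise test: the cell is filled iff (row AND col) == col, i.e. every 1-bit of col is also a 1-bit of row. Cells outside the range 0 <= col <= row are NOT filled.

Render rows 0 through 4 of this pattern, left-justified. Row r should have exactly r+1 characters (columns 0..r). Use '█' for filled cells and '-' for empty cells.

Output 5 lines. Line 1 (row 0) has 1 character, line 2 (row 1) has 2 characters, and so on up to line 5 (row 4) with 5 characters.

Answer: █
██
█-█
████
█---█

Derivation:
r0=0: █
r1=1: ██
r2=10: █-█
r3=11: ████
r4=100: █---█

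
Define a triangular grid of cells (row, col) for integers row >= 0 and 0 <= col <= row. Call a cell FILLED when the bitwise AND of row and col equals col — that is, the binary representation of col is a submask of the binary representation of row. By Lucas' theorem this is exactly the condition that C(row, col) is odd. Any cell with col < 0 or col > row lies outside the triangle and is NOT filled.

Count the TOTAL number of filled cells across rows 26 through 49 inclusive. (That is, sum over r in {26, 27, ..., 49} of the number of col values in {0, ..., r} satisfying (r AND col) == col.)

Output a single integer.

r26=11010 pc3: +8 =8
r27=11011 pc4: +16 =24
r28=11100 pc3: +8 =32
r29=11101 pc4: +16 =48
r30=11110 pc4: +16 =64
r31=11111 pc5: +32 =96
r32=100000 pc1: +2 =98
r33=100001 pc2: +4 =102
r34=100010 pc2: +4 =106
r35=100011 pc3: +8 =114
r36=100100 pc2: +4 =118
r37=100101 pc3: +8 =126
r38=100110 pc3: +8 =134
r39=100111 pc4: +16 =150
r40=101000 pc2: +4 =154
r41=101001 pc3: +8 =162
r42=101010 pc3: +8 =170
r43=101011 pc4: +16 =186
r44=101100 pc3: +8 =194
r45=101101 pc4: +16 =210
r46=101110 pc4: +16 =226
r47=101111 pc5: +32 =258
r48=110000 pc2: +4 =262
r49=110001 pc3: +8 =270

Answer: 270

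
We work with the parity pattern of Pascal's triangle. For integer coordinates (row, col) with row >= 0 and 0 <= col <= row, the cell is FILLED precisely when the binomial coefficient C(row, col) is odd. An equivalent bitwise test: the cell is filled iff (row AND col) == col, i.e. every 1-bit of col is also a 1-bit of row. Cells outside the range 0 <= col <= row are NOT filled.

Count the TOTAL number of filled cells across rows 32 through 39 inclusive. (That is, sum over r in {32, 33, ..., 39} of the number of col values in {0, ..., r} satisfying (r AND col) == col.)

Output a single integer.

Answer: 54

Derivation:
r32=100000 pc1: +2 =2
r33=100001 pc2: +4 =6
r34=100010 pc2: +4 =10
r35=100011 pc3: +8 =18
r36=100100 pc2: +4 =22
r37=100101 pc3: +8 =30
r38=100110 pc3: +8 =38
r39=100111 pc4: +16 =54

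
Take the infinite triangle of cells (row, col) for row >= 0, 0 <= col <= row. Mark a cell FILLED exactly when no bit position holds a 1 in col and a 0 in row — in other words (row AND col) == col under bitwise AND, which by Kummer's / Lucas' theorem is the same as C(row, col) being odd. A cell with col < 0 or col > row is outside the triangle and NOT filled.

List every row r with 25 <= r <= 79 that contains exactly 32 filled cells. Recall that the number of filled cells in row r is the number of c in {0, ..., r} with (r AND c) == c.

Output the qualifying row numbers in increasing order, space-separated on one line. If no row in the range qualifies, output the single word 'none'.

Answer: 31 47 55 59 61 62 79

Derivation:
Row r has 2^popcount(r) filled cells, so we need popcount(r) = log2(32) = 5.
Scan r = 25..79 and keep those with exactly 5 one-bits:
r=25=11001 popcount=3 -> skip
r=26=11010 popcount=3 -> skip
r=27=11011 popcount=4 -> skip
r=28=11100 popcount=3 -> skip
r=29=11101 popcount=4 -> skip
r=30=11110 popcount=4 -> skip
r=31=11111 popcount=5 -> KEEP
r=32=100000 popcount=1 -> skip
r=33=100001 popcount=2 -> skip
r=34=100010 popcount=2 -> skip
r=35=100011 popcount=3 -> skip
r=36=100100 popcount=2 -> skip
r=37=100101 popcount=3 -> skip
r=38=100110 popcount=3 -> skip
r=39=100111 popcount=4 -> skip
r=40=101000 popcount=2 -> skip
r=41=101001 popcount=3 -> skip
r=42=101010 popcount=3 -> skip
r=43=101011 popcount=4 -> skip
r=44=101100 popcount=3 -> skip
r=45=101101 popcount=4 -> skip
r=46=101110 popcount=4 -> skip
r=47=101111 popcount=5 -> KEEP
r=48=110000 popcount=2 -> skip
r=49=110001 popcount=3 -> skip
r=50=110010 popcount=3 -> skip
r=51=110011 popcount=4 -> skip
r=52=110100 popcount=3 -> skip
r=53=110101 popcount=4 -> skip
r=54=110110 popcount=4 -> skip
r=55=110111 popcount=5 -> KEEP
r=56=111000 popcount=3 -> skip
r=57=111001 popcount=4 -> skip
r=58=111010 popcount=4 -> skip
r=59=111011 popcount=5 -> KEEP
r=60=111100 popcount=4 -> skip
r=61=111101 popcount=5 -> KEEP
r=62=111110 popcount=5 -> KEEP
r=63=111111 popcount=6 -> skip
r=64=1000000 popcount=1 -> skip
r=65=1000001 popcount=2 -> skip
r=66=1000010 popcount=2 -> skip
r=67=1000011 popcount=3 -> skip
r=68=1000100 popcount=2 -> skip
r=69=1000101 popcount=3 -> skip
r=70=1000110 popcount=3 -> skip
r=71=1000111 popcount=4 -> skip
r=72=1001000 popcount=2 -> skip
r=73=1001001 popcount=3 -> skip
r=74=1001010 popcount=3 -> skip
r=75=1001011 popcount=4 -> skip
r=76=1001100 popcount=3 -> skip
r=77=1001101 popcount=4 -> skip
r=78=1001110 popcount=4 -> skip
r=79=1001111 popcount=5 -> KEEP
Kept rows: 31 47 55 59 61 62 79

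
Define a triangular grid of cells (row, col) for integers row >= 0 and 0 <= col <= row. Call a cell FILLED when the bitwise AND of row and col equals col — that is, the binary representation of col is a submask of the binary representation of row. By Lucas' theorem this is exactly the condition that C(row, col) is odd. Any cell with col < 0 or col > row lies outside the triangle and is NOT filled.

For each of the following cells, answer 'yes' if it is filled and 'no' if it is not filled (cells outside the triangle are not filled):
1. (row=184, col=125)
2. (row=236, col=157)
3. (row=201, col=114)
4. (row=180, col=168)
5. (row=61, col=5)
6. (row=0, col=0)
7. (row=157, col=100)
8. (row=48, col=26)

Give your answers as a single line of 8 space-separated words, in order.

(184,125): row=0b10111000, col=0b1111101, row AND col = 0b111000 = 56; 56 != 125 -> empty
(236,157): row=0b11101100, col=0b10011101, row AND col = 0b10001100 = 140; 140 != 157 -> empty
(201,114): row=0b11001001, col=0b1110010, row AND col = 0b1000000 = 64; 64 != 114 -> empty
(180,168): row=0b10110100, col=0b10101000, row AND col = 0b10100000 = 160; 160 != 168 -> empty
(61,5): row=0b111101, col=0b101, row AND col = 0b101 = 5; 5 == 5 -> filled
(0,0): row=0b0, col=0b0, row AND col = 0b0 = 0; 0 == 0 -> filled
(157,100): row=0b10011101, col=0b1100100, row AND col = 0b100 = 4; 4 != 100 -> empty
(48,26): row=0b110000, col=0b11010, row AND col = 0b10000 = 16; 16 != 26 -> empty

Answer: no no no no yes yes no no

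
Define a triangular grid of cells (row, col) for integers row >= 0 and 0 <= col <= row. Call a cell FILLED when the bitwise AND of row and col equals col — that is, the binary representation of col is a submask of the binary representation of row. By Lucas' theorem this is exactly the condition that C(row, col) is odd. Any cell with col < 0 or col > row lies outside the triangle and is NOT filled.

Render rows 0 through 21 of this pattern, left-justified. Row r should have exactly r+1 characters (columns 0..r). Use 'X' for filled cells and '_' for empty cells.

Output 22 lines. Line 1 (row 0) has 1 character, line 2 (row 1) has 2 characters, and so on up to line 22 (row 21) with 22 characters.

Answer: X
XX
X_X
XXXX
X___X
XX__XX
X_X_X_X
XXXXXXXX
X_______X
XX______XX
X_X_____X_X
XXXX____XXXX
X___X___X___X
XX__XX__XX__XX
X_X_X_X_X_X_X_X
XXXXXXXXXXXXXXXX
X_______________X
XX______________XX
X_X_____________X_X
XXXX____________XXXX
X___X___________X___X
XX__XX__________XX__XX

Derivation:
r0=0: X
r1=1: XX
r2=10: X_X
r3=11: XXXX
r4=100: X___X
r5=101: XX__XX
r6=110: X_X_X_X
r7=111: XXXXXXXX
r8=1000: X_______X
r9=1001: XX______XX
r10=1010: X_X_____X_X
r11=1011: XXXX____XXXX
r12=1100: X___X___X___X
r13=1101: XX__XX__XX__XX
r14=1110: X_X_X_X_X_X_X_X
r15=1111: XXXXXXXXXXXXXXXX
r16=10000: X_______________X
r17=10001: XX______________XX
r18=10010: X_X_____________X_X
r19=10011: XXXX____________XXXX
r20=10100: X___X___________X___X
r21=10101: XX__XX__________XX__XX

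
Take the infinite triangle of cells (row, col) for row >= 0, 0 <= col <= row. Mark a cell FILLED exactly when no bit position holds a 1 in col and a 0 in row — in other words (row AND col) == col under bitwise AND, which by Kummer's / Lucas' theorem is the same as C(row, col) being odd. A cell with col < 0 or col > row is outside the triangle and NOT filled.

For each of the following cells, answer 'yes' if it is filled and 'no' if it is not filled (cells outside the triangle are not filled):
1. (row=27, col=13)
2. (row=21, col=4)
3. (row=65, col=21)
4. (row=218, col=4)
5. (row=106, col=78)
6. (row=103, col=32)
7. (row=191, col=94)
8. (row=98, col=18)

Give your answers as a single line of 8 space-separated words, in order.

Answer: no yes no no no yes no no

Derivation:
(27,13): row=0b11011, col=0b1101, row AND col = 0b1001 = 9; 9 != 13 -> empty
(21,4): row=0b10101, col=0b100, row AND col = 0b100 = 4; 4 == 4 -> filled
(65,21): row=0b1000001, col=0b10101, row AND col = 0b1 = 1; 1 != 21 -> empty
(218,4): row=0b11011010, col=0b100, row AND col = 0b0 = 0; 0 != 4 -> empty
(106,78): row=0b1101010, col=0b1001110, row AND col = 0b1001010 = 74; 74 != 78 -> empty
(103,32): row=0b1100111, col=0b100000, row AND col = 0b100000 = 32; 32 == 32 -> filled
(191,94): row=0b10111111, col=0b1011110, row AND col = 0b11110 = 30; 30 != 94 -> empty
(98,18): row=0b1100010, col=0b10010, row AND col = 0b10 = 2; 2 != 18 -> empty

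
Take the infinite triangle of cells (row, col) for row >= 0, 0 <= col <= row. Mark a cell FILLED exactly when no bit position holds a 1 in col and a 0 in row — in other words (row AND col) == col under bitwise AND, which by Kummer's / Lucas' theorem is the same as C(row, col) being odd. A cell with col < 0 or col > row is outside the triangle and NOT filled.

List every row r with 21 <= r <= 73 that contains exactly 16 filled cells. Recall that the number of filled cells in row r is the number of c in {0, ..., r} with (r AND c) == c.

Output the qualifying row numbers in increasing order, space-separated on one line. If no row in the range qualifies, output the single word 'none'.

Row r has 2^popcount(r) filled cells, so we need popcount(r) = log2(16) = 4.
Scan r = 21..73 and keep those with exactly 4 one-bits:
r=21=10101 popcount=3 -> skip
r=22=10110 popcount=3 -> skip
r=23=10111 popcount=4 -> KEEP
r=24=11000 popcount=2 -> skip
r=25=11001 popcount=3 -> skip
r=26=11010 popcount=3 -> skip
r=27=11011 popcount=4 -> KEEP
r=28=11100 popcount=3 -> skip
r=29=11101 popcount=4 -> KEEP
r=30=11110 popcount=4 -> KEEP
r=31=11111 popcount=5 -> skip
r=32=100000 popcount=1 -> skip
r=33=100001 popcount=2 -> skip
r=34=100010 popcount=2 -> skip
r=35=100011 popcount=3 -> skip
r=36=100100 popcount=2 -> skip
r=37=100101 popcount=3 -> skip
r=38=100110 popcount=3 -> skip
r=39=100111 popcount=4 -> KEEP
r=40=101000 popcount=2 -> skip
r=41=101001 popcount=3 -> skip
r=42=101010 popcount=3 -> skip
r=43=101011 popcount=4 -> KEEP
r=44=101100 popcount=3 -> skip
r=45=101101 popcount=4 -> KEEP
r=46=101110 popcount=4 -> KEEP
r=47=101111 popcount=5 -> skip
r=48=110000 popcount=2 -> skip
r=49=110001 popcount=3 -> skip
r=50=110010 popcount=3 -> skip
r=51=110011 popcount=4 -> KEEP
r=52=110100 popcount=3 -> skip
r=53=110101 popcount=4 -> KEEP
r=54=110110 popcount=4 -> KEEP
r=55=110111 popcount=5 -> skip
r=56=111000 popcount=3 -> skip
r=57=111001 popcount=4 -> KEEP
r=58=111010 popcount=4 -> KEEP
r=59=111011 popcount=5 -> skip
r=60=111100 popcount=4 -> KEEP
r=61=111101 popcount=5 -> skip
r=62=111110 popcount=5 -> skip
r=63=111111 popcount=6 -> skip
r=64=1000000 popcount=1 -> skip
r=65=1000001 popcount=2 -> skip
r=66=1000010 popcount=2 -> skip
r=67=1000011 popcount=3 -> skip
r=68=1000100 popcount=2 -> skip
r=69=1000101 popcount=3 -> skip
r=70=1000110 popcount=3 -> skip
r=71=1000111 popcount=4 -> KEEP
r=72=1001000 popcount=2 -> skip
r=73=1001001 popcount=3 -> skip
Kept rows: 23 27 29 30 39 43 45 46 51 53 54 57 58 60 71

Answer: 23 27 29 30 39 43 45 46 51 53 54 57 58 60 71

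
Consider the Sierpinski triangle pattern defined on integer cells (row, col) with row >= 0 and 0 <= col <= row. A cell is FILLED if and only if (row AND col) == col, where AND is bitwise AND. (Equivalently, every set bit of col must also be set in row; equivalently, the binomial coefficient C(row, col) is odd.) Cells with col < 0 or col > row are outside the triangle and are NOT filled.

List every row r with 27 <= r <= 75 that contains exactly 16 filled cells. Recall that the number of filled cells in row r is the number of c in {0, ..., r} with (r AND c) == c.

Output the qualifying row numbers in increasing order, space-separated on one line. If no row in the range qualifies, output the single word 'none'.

Answer: 27 29 30 39 43 45 46 51 53 54 57 58 60 71 75

Derivation:
Row r has 2^popcount(r) filled cells, so we need popcount(r) = log2(16) = 4.
Scan r = 27..75 and keep those with exactly 4 one-bits:
r=27=11011 popcount=4 -> KEEP
r=28=11100 popcount=3 -> skip
r=29=11101 popcount=4 -> KEEP
r=30=11110 popcount=4 -> KEEP
r=31=11111 popcount=5 -> skip
r=32=100000 popcount=1 -> skip
r=33=100001 popcount=2 -> skip
r=34=100010 popcount=2 -> skip
r=35=100011 popcount=3 -> skip
r=36=100100 popcount=2 -> skip
r=37=100101 popcount=3 -> skip
r=38=100110 popcount=3 -> skip
r=39=100111 popcount=4 -> KEEP
r=40=101000 popcount=2 -> skip
r=41=101001 popcount=3 -> skip
r=42=101010 popcount=3 -> skip
r=43=101011 popcount=4 -> KEEP
r=44=101100 popcount=3 -> skip
r=45=101101 popcount=4 -> KEEP
r=46=101110 popcount=4 -> KEEP
r=47=101111 popcount=5 -> skip
r=48=110000 popcount=2 -> skip
r=49=110001 popcount=3 -> skip
r=50=110010 popcount=3 -> skip
r=51=110011 popcount=4 -> KEEP
r=52=110100 popcount=3 -> skip
r=53=110101 popcount=4 -> KEEP
r=54=110110 popcount=4 -> KEEP
r=55=110111 popcount=5 -> skip
r=56=111000 popcount=3 -> skip
r=57=111001 popcount=4 -> KEEP
r=58=111010 popcount=4 -> KEEP
r=59=111011 popcount=5 -> skip
r=60=111100 popcount=4 -> KEEP
r=61=111101 popcount=5 -> skip
r=62=111110 popcount=5 -> skip
r=63=111111 popcount=6 -> skip
r=64=1000000 popcount=1 -> skip
r=65=1000001 popcount=2 -> skip
r=66=1000010 popcount=2 -> skip
r=67=1000011 popcount=3 -> skip
r=68=1000100 popcount=2 -> skip
r=69=1000101 popcount=3 -> skip
r=70=1000110 popcount=3 -> skip
r=71=1000111 popcount=4 -> KEEP
r=72=1001000 popcount=2 -> skip
r=73=1001001 popcount=3 -> skip
r=74=1001010 popcount=3 -> skip
r=75=1001011 popcount=4 -> KEEP
Kept rows: 27 29 30 39 43 45 46 51 53 54 57 58 60 71 75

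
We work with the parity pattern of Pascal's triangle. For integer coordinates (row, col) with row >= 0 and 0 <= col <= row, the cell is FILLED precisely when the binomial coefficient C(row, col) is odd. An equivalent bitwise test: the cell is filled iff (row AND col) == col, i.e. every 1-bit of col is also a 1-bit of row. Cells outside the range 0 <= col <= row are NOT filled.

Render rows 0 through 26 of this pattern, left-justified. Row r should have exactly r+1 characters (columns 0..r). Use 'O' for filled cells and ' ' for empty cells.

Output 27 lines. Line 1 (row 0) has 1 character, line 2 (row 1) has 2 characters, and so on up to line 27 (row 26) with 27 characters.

Answer: O
OO
O O
OOOO
O   O
OO  OO
O O O O
OOOOOOOO
O       O
OO      OO
O O     O O
OOOO    OOOO
O   O   O   O
OO  OO  OO  OO
O O O O O O O O
OOOOOOOOOOOOOOOO
O               O
OO              OO
O O             O O
OOOO            OOOO
O   O           O   O
OO  OO          OO  OO
O O O O         O O O O
OOOOOOOO        OOOOOOOO
O       O       O       O
OO      OO      OO      OO
O O     O O     O O     O O

Derivation:
r0=0: O
r1=1: OO
r2=10: O O
r3=11: OOOO
r4=100: O   O
r5=101: OO  OO
r6=110: O O O O
r7=111: OOOOOOOO
r8=1000: O       O
r9=1001: OO      OO
r10=1010: O O     O O
r11=1011: OOOO    OOOO
r12=1100: O   O   O   O
r13=1101: OO  OO  OO  OO
r14=1110: O O O O O O O O
r15=1111: OOOOOOOOOOOOOOOO
r16=10000: O               O
r17=10001: OO              OO
r18=10010: O O             O O
r19=10011: OOOO            OOOO
r20=10100: O   O           O   O
r21=10101: OO  OO          OO  OO
r22=10110: O O O O         O O O O
r23=10111: OOOOOOOO        OOOOOOOO
r24=11000: O       O       O       O
r25=11001: OO      OO      OO      OO
r26=11010: O O     O O     O O     O O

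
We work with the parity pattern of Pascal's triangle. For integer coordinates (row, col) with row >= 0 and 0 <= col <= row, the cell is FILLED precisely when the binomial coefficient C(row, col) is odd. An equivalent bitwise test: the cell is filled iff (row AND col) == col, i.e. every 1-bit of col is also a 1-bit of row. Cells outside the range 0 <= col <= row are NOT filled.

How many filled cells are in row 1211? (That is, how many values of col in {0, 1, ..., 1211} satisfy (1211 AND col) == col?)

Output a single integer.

Answer: 128

Derivation:
1211 in binary = 10010111011
popcount(1211) = number of 1-bits in 10010111011 = 7
A col c satisfies (1211 AND c) == c iff every set bit of c is also set in 1211; each of the 7 set bits of 1211 can independently be on or off in c.
count = 2^7 = 128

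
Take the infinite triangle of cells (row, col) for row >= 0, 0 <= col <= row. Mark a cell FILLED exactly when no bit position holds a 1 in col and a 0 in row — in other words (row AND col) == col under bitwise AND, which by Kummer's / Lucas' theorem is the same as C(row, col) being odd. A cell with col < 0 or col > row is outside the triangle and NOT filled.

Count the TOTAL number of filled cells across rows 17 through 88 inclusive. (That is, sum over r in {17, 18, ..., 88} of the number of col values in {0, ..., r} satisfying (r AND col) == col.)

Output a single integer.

Answer: 924

Derivation:
r17=10001 pc2: +4 =4
r18=10010 pc2: +4 =8
r19=10011 pc3: +8 =16
r20=10100 pc2: +4 =20
r21=10101 pc3: +8 =28
r22=10110 pc3: +8 =36
r23=10111 pc4: +16 =52
r24=11000 pc2: +4 =56
r25=11001 pc3: +8 =64
r26=11010 pc3: +8 =72
r27=11011 pc4: +16 =88
r28=11100 pc3: +8 =96
r29=11101 pc4: +16 =112
r30=11110 pc4: +16 =128
r31=11111 pc5: +32 =160
r32=100000 pc1: +2 =162
r33=100001 pc2: +4 =166
r34=100010 pc2: +4 =170
r35=100011 pc3: +8 =178
r36=100100 pc2: +4 =182
r37=100101 pc3: +8 =190
r38=100110 pc3: +8 =198
r39=100111 pc4: +16 =214
r40=101000 pc2: +4 =218
r41=101001 pc3: +8 =226
r42=101010 pc3: +8 =234
r43=101011 pc4: +16 =250
r44=101100 pc3: +8 =258
r45=101101 pc4: +16 =274
r46=101110 pc4: +16 =290
r47=101111 pc5: +32 =322
r48=110000 pc2: +4 =326
r49=110001 pc3: +8 =334
r50=110010 pc3: +8 =342
r51=110011 pc4: +16 =358
r52=110100 pc3: +8 =366
r53=110101 pc4: +16 =382
r54=110110 pc4: +16 =398
r55=110111 pc5: +32 =430
r56=111000 pc3: +8 =438
r57=111001 pc4: +16 =454
r58=111010 pc4: +16 =470
r59=111011 pc5: +32 =502
r60=111100 pc4: +16 =518
r61=111101 pc5: +32 =550
r62=111110 pc5: +32 =582
r63=111111 pc6: +64 =646
r64=1000000 pc1: +2 =648
r65=1000001 pc2: +4 =652
r66=1000010 pc2: +4 =656
r67=1000011 pc3: +8 =664
r68=1000100 pc2: +4 =668
r69=1000101 pc3: +8 =676
r70=1000110 pc3: +8 =684
r71=1000111 pc4: +16 =700
r72=1001000 pc2: +4 =704
r73=1001001 pc3: +8 =712
r74=1001010 pc3: +8 =720
r75=1001011 pc4: +16 =736
r76=1001100 pc3: +8 =744
r77=1001101 pc4: +16 =760
r78=1001110 pc4: +16 =776
r79=1001111 pc5: +32 =808
r80=1010000 pc2: +4 =812
r81=1010001 pc3: +8 =820
r82=1010010 pc3: +8 =828
r83=1010011 pc4: +16 =844
r84=1010100 pc3: +8 =852
r85=1010101 pc4: +16 =868
r86=1010110 pc4: +16 =884
r87=1010111 pc5: +32 =916
r88=1011000 pc3: +8 =924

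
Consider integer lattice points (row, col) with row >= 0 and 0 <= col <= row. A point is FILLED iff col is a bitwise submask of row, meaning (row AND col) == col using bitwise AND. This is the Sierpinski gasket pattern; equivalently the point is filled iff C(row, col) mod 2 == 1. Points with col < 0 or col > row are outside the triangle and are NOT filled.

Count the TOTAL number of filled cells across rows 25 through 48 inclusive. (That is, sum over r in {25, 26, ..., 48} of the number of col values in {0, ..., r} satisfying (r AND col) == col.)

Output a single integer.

Answer: 270

Derivation:
r25=11001 pc3: +8 =8
r26=11010 pc3: +8 =16
r27=11011 pc4: +16 =32
r28=11100 pc3: +8 =40
r29=11101 pc4: +16 =56
r30=11110 pc4: +16 =72
r31=11111 pc5: +32 =104
r32=100000 pc1: +2 =106
r33=100001 pc2: +4 =110
r34=100010 pc2: +4 =114
r35=100011 pc3: +8 =122
r36=100100 pc2: +4 =126
r37=100101 pc3: +8 =134
r38=100110 pc3: +8 =142
r39=100111 pc4: +16 =158
r40=101000 pc2: +4 =162
r41=101001 pc3: +8 =170
r42=101010 pc3: +8 =178
r43=101011 pc4: +16 =194
r44=101100 pc3: +8 =202
r45=101101 pc4: +16 =218
r46=101110 pc4: +16 =234
r47=101111 pc5: +32 =266
r48=110000 pc2: +4 =270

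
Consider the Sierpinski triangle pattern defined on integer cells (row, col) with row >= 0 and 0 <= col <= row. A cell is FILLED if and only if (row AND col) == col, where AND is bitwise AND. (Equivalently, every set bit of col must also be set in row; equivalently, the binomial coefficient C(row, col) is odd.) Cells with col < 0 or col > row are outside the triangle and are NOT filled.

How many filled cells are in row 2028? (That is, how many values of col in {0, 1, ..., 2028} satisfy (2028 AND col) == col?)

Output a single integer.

2028 in binary = 11111101100
popcount(2028) = number of 1-bits in 11111101100 = 8
A col c satisfies (2028 AND c) == c iff every set bit of c is also set in 2028; each of the 8 set bits of 2028 can independently be on or off in c.
count = 2^8 = 256

Answer: 256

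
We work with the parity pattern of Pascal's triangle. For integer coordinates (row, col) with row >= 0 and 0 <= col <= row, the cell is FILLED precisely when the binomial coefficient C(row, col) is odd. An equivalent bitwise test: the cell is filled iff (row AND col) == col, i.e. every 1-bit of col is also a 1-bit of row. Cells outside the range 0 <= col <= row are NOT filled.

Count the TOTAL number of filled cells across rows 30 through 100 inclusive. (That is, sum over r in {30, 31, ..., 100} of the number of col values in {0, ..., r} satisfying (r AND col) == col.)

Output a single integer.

Answer: 1064

Derivation:
r30=11110 pc4: +16 =16
r31=11111 pc5: +32 =48
r32=100000 pc1: +2 =50
r33=100001 pc2: +4 =54
r34=100010 pc2: +4 =58
r35=100011 pc3: +8 =66
r36=100100 pc2: +4 =70
r37=100101 pc3: +8 =78
r38=100110 pc3: +8 =86
r39=100111 pc4: +16 =102
r40=101000 pc2: +4 =106
r41=101001 pc3: +8 =114
r42=101010 pc3: +8 =122
r43=101011 pc4: +16 =138
r44=101100 pc3: +8 =146
r45=101101 pc4: +16 =162
r46=101110 pc4: +16 =178
r47=101111 pc5: +32 =210
r48=110000 pc2: +4 =214
r49=110001 pc3: +8 =222
r50=110010 pc3: +8 =230
r51=110011 pc4: +16 =246
r52=110100 pc3: +8 =254
r53=110101 pc4: +16 =270
r54=110110 pc4: +16 =286
r55=110111 pc5: +32 =318
r56=111000 pc3: +8 =326
r57=111001 pc4: +16 =342
r58=111010 pc4: +16 =358
r59=111011 pc5: +32 =390
r60=111100 pc4: +16 =406
r61=111101 pc5: +32 =438
r62=111110 pc5: +32 =470
r63=111111 pc6: +64 =534
r64=1000000 pc1: +2 =536
r65=1000001 pc2: +4 =540
r66=1000010 pc2: +4 =544
r67=1000011 pc3: +8 =552
r68=1000100 pc2: +4 =556
r69=1000101 pc3: +8 =564
r70=1000110 pc3: +8 =572
r71=1000111 pc4: +16 =588
r72=1001000 pc2: +4 =592
r73=1001001 pc3: +8 =600
r74=1001010 pc3: +8 =608
r75=1001011 pc4: +16 =624
r76=1001100 pc3: +8 =632
r77=1001101 pc4: +16 =648
r78=1001110 pc4: +16 =664
r79=1001111 pc5: +32 =696
r80=1010000 pc2: +4 =700
r81=1010001 pc3: +8 =708
r82=1010010 pc3: +8 =716
r83=1010011 pc4: +16 =732
r84=1010100 pc3: +8 =740
r85=1010101 pc4: +16 =756
r86=1010110 pc4: +16 =772
r87=1010111 pc5: +32 =804
r88=1011000 pc3: +8 =812
r89=1011001 pc4: +16 =828
r90=1011010 pc4: +16 =844
r91=1011011 pc5: +32 =876
r92=1011100 pc4: +16 =892
r93=1011101 pc5: +32 =924
r94=1011110 pc5: +32 =956
r95=1011111 pc6: +64 =1020
r96=1100000 pc2: +4 =1024
r97=1100001 pc3: +8 =1032
r98=1100010 pc3: +8 =1040
r99=1100011 pc4: +16 =1056
r100=1100100 pc3: +8 =1064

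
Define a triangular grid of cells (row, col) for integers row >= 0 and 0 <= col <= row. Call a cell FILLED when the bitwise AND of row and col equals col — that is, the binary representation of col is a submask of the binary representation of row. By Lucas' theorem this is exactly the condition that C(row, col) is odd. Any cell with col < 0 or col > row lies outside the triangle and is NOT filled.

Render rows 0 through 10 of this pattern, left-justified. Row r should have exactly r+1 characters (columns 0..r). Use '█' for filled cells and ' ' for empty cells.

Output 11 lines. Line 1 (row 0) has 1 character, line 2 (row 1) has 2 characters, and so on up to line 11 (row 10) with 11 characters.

Answer: █
██
█ █
████
█   █
██  ██
█ █ █ █
████████
█       █
██      ██
█ █     █ █

Derivation:
r0=0: █
r1=1: ██
r2=10: █ █
r3=11: ████
r4=100: █   █
r5=101: ██  ██
r6=110: █ █ █ █
r7=111: ████████
r8=1000: █       █
r9=1001: ██      ██
r10=1010: █ █     █ █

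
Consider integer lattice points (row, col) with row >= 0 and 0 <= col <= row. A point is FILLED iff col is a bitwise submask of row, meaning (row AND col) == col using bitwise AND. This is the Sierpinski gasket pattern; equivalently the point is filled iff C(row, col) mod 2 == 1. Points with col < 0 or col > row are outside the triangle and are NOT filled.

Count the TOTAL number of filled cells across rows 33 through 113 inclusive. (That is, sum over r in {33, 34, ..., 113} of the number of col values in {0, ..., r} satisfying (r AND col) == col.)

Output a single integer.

Answer: 1318

Derivation:
r33=100001 pc2: +4 =4
r34=100010 pc2: +4 =8
r35=100011 pc3: +8 =16
r36=100100 pc2: +4 =20
r37=100101 pc3: +8 =28
r38=100110 pc3: +8 =36
r39=100111 pc4: +16 =52
r40=101000 pc2: +4 =56
r41=101001 pc3: +8 =64
r42=101010 pc3: +8 =72
r43=101011 pc4: +16 =88
r44=101100 pc3: +8 =96
r45=101101 pc4: +16 =112
r46=101110 pc4: +16 =128
r47=101111 pc5: +32 =160
r48=110000 pc2: +4 =164
r49=110001 pc3: +8 =172
r50=110010 pc3: +8 =180
r51=110011 pc4: +16 =196
r52=110100 pc3: +8 =204
r53=110101 pc4: +16 =220
r54=110110 pc4: +16 =236
r55=110111 pc5: +32 =268
r56=111000 pc3: +8 =276
r57=111001 pc4: +16 =292
r58=111010 pc4: +16 =308
r59=111011 pc5: +32 =340
r60=111100 pc4: +16 =356
r61=111101 pc5: +32 =388
r62=111110 pc5: +32 =420
r63=111111 pc6: +64 =484
r64=1000000 pc1: +2 =486
r65=1000001 pc2: +4 =490
r66=1000010 pc2: +4 =494
r67=1000011 pc3: +8 =502
r68=1000100 pc2: +4 =506
r69=1000101 pc3: +8 =514
r70=1000110 pc3: +8 =522
r71=1000111 pc4: +16 =538
r72=1001000 pc2: +4 =542
r73=1001001 pc3: +8 =550
r74=1001010 pc3: +8 =558
r75=1001011 pc4: +16 =574
r76=1001100 pc3: +8 =582
r77=1001101 pc4: +16 =598
r78=1001110 pc4: +16 =614
r79=1001111 pc5: +32 =646
r80=1010000 pc2: +4 =650
r81=1010001 pc3: +8 =658
r82=1010010 pc3: +8 =666
r83=1010011 pc4: +16 =682
r84=1010100 pc3: +8 =690
r85=1010101 pc4: +16 =706
r86=1010110 pc4: +16 =722
r87=1010111 pc5: +32 =754
r88=1011000 pc3: +8 =762
r89=1011001 pc4: +16 =778
r90=1011010 pc4: +16 =794
r91=1011011 pc5: +32 =826
r92=1011100 pc4: +16 =842
r93=1011101 pc5: +32 =874
r94=1011110 pc5: +32 =906
r95=1011111 pc6: +64 =970
r96=1100000 pc2: +4 =974
r97=1100001 pc3: +8 =982
r98=1100010 pc3: +8 =990
r99=1100011 pc4: +16 =1006
r100=1100100 pc3: +8 =1014
r101=1100101 pc4: +16 =1030
r102=1100110 pc4: +16 =1046
r103=1100111 pc5: +32 =1078
r104=1101000 pc3: +8 =1086
r105=1101001 pc4: +16 =1102
r106=1101010 pc4: +16 =1118
r107=1101011 pc5: +32 =1150
r108=1101100 pc4: +16 =1166
r109=1101101 pc5: +32 =1198
r110=1101110 pc5: +32 =1230
r111=1101111 pc6: +64 =1294
r112=1110000 pc3: +8 =1302
r113=1110001 pc4: +16 =1318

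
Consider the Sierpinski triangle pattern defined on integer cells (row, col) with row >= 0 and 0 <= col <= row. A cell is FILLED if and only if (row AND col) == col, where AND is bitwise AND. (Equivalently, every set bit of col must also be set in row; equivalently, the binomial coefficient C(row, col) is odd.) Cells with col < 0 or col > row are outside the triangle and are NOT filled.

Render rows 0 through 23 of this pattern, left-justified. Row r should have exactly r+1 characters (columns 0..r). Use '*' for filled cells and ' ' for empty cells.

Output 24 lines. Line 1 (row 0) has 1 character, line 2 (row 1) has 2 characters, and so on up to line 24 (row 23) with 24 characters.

Answer: *
**
* *
****
*   *
**  **
* * * *
********
*       *
**      **
* *     * *
****    ****
*   *   *   *
**  **  **  **
* * * * * * * *
****************
*               *
**              **
* *             * *
****            ****
*   *           *   *
**  **          **  **
* * * *         * * * *
********        ********

Derivation:
r0=0: *
r1=1: **
r2=10: * *
r3=11: ****
r4=100: *   *
r5=101: **  **
r6=110: * * * *
r7=111: ********
r8=1000: *       *
r9=1001: **      **
r10=1010: * *     * *
r11=1011: ****    ****
r12=1100: *   *   *   *
r13=1101: **  **  **  **
r14=1110: * * * * * * * *
r15=1111: ****************
r16=10000: *               *
r17=10001: **              **
r18=10010: * *             * *
r19=10011: ****            ****
r20=10100: *   *           *   *
r21=10101: **  **          **  **
r22=10110: * * * *         * * * *
r23=10111: ********        ********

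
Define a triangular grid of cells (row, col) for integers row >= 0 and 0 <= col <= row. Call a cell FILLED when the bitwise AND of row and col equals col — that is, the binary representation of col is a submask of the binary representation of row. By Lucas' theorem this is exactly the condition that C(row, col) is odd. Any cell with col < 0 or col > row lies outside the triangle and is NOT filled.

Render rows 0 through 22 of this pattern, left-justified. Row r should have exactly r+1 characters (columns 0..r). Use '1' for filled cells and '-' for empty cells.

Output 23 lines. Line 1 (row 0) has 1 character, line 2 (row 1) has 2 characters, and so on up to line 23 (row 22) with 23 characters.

Answer: 1
11
1-1
1111
1---1
11--11
1-1-1-1
11111111
1-------1
11------11
1-1-----1-1
1111----1111
1---1---1---1
11--11--11--11
1-1-1-1-1-1-1-1
1111111111111111
1---------------1
11--------------11
1-1-------------1-1
1111------------1111
1---1-----------1---1
11--11----------11--11
1-1-1-1---------1-1-1-1

Derivation:
r0=0: 1
r1=1: 11
r2=10: 1-1
r3=11: 1111
r4=100: 1---1
r5=101: 11--11
r6=110: 1-1-1-1
r7=111: 11111111
r8=1000: 1-------1
r9=1001: 11------11
r10=1010: 1-1-----1-1
r11=1011: 1111----1111
r12=1100: 1---1---1---1
r13=1101: 11--11--11--11
r14=1110: 1-1-1-1-1-1-1-1
r15=1111: 1111111111111111
r16=10000: 1---------------1
r17=10001: 11--------------11
r18=10010: 1-1-------------1-1
r19=10011: 1111------------1111
r20=10100: 1---1-----------1---1
r21=10101: 11--11----------11--11
r22=10110: 1-1-1-1---------1-1-1-1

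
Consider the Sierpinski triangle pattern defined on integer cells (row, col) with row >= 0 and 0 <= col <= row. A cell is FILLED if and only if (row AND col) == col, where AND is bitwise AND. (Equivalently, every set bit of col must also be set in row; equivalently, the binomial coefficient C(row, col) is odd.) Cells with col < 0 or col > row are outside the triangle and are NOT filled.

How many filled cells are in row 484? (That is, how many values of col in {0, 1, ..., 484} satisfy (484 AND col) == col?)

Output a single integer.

484 in binary = 111100100
popcount(484) = number of 1-bits in 111100100 = 5
A col c satisfies (484 AND c) == c iff every set bit of c is also set in 484; each of the 5 set bits of 484 can independently be on or off in c.
count = 2^5 = 32

Answer: 32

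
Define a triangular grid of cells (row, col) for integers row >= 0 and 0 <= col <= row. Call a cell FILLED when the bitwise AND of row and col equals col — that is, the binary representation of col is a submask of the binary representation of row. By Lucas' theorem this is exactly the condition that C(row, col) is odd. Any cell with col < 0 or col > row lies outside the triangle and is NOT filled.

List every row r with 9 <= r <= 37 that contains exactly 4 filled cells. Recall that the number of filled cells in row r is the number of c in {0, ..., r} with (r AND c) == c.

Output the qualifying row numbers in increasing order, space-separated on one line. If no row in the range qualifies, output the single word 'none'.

Row r has 2^popcount(r) filled cells, so we need popcount(r) = log2(4) = 2.
Scan r = 9..37 and keep those with exactly 2 one-bits:
r=9=1001 popcount=2 -> KEEP
r=10=1010 popcount=2 -> KEEP
r=11=1011 popcount=3 -> skip
r=12=1100 popcount=2 -> KEEP
r=13=1101 popcount=3 -> skip
r=14=1110 popcount=3 -> skip
r=15=1111 popcount=4 -> skip
r=16=10000 popcount=1 -> skip
r=17=10001 popcount=2 -> KEEP
r=18=10010 popcount=2 -> KEEP
r=19=10011 popcount=3 -> skip
r=20=10100 popcount=2 -> KEEP
r=21=10101 popcount=3 -> skip
r=22=10110 popcount=3 -> skip
r=23=10111 popcount=4 -> skip
r=24=11000 popcount=2 -> KEEP
r=25=11001 popcount=3 -> skip
r=26=11010 popcount=3 -> skip
r=27=11011 popcount=4 -> skip
r=28=11100 popcount=3 -> skip
r=29=11101 popcount=4 -> skip
r=30=11110 popcount=4 -> skip
r=31=11111 popcount=5 -> skip
r=32=100000 popcount=1 -> skip
r=33=100001 popcount=2 -> KEEP
r=34=100010 popcount=2 -> KEEP
r=35=100011 popcount=3 -> skip
r=36=100100 popcount=2 -> KEEP
r=37=100101 popcount=3 -> skip
Kept rows: 9 10 12 17 18 20 24 33 34 36

Answer: 9 10 12 17 18 20 24 33 34 36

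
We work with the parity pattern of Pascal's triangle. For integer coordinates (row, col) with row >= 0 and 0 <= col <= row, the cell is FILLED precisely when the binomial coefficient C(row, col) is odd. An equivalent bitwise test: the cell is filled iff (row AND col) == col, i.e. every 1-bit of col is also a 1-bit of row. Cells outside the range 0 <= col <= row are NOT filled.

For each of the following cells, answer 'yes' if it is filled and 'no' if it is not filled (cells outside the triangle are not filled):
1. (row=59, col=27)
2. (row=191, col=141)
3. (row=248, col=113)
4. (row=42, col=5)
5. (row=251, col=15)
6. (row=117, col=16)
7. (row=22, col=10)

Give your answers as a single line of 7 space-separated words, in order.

Answer: yes yes no no no yes no

Derivation:
(59,27): row=0b111011, col=0b11011, row AND col = 0b11011 = 27; 27 == 27 -> filled
(191,141): row=0b10111111, col=0b10001101, row AND col = 0b10001101 = 141; 141 == 141 -> filled
(248,113): row=0b11111000, col=0b1110001, row AND col = 0b1110000 = 112; 112 != 113 -> empty
(42,5): row=0b101010, col=0b101, row AND col = 0b0 = 0; 0 != 5 -> empty
(251,15): row=0b11111011, col=0b1111, row AND col = 0b1011 = 11; 11 != 15 -> empty
(117,16): row=0b1110101, col=0b10000, row AND col = 0b10000 = 16; 16 == 16 -> filled
(22,10): row=0b10110, col=0b1010, row AND col = 0b10 = 2; 2 != 10 -> empty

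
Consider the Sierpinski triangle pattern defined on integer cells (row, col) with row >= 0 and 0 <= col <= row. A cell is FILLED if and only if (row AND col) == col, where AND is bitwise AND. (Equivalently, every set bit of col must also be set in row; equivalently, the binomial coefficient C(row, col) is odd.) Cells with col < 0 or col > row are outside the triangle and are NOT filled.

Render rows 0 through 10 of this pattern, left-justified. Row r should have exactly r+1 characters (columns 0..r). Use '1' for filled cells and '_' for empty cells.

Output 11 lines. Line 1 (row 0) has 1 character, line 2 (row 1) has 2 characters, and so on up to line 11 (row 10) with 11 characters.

Answer: 1
11
1_1
1111
1___1
11__11
1_1_1_1
11111111
1_______1
11______11
1_1_____1_1

Derivation:
r0=0: 1
r1=1: 11
r2=10: 1_1
r3=11: 1111
r4=100: 1___1
r5=101: 11__11
r6=110: 1_1_1_1
r7=111: 11111111
r8=1000: 1_______1
r9=1001: 11______11
r10=1010: 1_1_____1_1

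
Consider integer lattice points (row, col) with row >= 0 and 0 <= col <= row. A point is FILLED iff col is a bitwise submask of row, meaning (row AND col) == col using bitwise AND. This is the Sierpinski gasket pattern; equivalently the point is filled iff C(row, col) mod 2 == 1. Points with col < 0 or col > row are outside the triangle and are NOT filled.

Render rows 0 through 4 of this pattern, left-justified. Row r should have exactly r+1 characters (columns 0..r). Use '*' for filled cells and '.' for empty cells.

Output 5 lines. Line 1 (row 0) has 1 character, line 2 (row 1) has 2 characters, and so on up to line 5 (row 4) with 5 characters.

r0=0: *
r1=1: **
r2=10: *.*
r3=11: ****
r4=100: *...*

Answer: *
**
*.*
****
*...*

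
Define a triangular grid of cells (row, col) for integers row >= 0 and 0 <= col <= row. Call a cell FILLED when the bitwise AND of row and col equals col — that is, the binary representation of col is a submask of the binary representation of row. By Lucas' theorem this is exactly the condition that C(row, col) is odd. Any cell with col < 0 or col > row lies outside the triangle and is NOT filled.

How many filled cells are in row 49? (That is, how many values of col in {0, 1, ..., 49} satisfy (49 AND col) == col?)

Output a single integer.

49 in binary = 110001
popcount(49) = number of 1-bits in 110001 = 3
A col c satisfies (49 AND c) == c iff every set bit of c is also set in 49; each of the 3 set bits of 49 can independently be on or off in c.
count = 2^3 = 8

Answer: 8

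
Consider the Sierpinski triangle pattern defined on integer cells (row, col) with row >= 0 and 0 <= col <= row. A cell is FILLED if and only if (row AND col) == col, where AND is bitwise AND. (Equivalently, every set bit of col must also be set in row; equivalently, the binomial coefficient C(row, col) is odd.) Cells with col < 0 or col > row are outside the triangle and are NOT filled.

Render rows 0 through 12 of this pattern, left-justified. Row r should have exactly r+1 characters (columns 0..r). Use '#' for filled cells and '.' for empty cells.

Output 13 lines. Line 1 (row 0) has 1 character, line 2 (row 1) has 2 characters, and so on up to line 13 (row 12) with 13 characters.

r0=0: #
r1=1: ##
r2=10: #.#
r3=11: ####
r4=100: #...#
r5=101: ##..##
r6=110: #.#.#.#
r7=111: ########
r8=1000: #.......#
r9=1001: ##......##
r10=1010: #.#.....#.#
r11=1011: ####....####
r12=1100: #...#...#...#

Answer: #
##
#.#
####
#...#
##..##
#.#.#.#
########
#.......#
##......##
#.#.....#.#
####....####
#...#...#...#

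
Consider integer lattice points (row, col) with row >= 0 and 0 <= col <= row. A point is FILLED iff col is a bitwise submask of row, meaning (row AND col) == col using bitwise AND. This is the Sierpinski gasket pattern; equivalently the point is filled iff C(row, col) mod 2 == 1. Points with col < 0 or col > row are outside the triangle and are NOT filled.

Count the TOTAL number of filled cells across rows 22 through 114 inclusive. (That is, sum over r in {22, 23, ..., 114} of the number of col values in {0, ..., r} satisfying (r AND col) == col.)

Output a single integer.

r22=10110 pc3: +8 =8
r23=10111 pc4: +16 =24
r24=11000 pc2: +4 =28
r25=11001 pc3: +8 =36
r26=11010 pc3: +8 =44
r27=11011 pc4: +16 =60
r28=11100 pc3: +8 =68
r29=11101 pc4: +16 =84
r30=11110 pc4: +16 =100
r31=11111 pc5: +32 =132
r32=100000 pc1: +2 =134
r33=100001 pc2: +4 =138
r34=100010 pc2: +4 =142
r35=100011 pc3: +8 =150
r36=100100 pc2: +4 =154
r37=100101 pc3: +8 =162
r38=100110 pc3: +8 =170
r39=100111 pc4: +16 =186
r40=101000 pc2: +4 =190
r41=101001 pc3: +8 =198
r42=101010 pc3: +8 =206
r43=101011 pc4: +16 =222
r44=101100 pc3: +8 =230
r45=101101 pc4: +16 =246
r46=101110 pc4: +16 =262
r47=101111 pc5: +32 =294
r48=110000 pc2: +4 =298
r49=110001 pc3: +8 =306
r50=110010 pc3: +8 =314
r51=110011 pc4: +16 =330
r52=110100 pc3: +8 =338
r53=110101 pc4: +16 =354
r54=110110 pc4: +16 =370
r55=110111 pc5: +32 =402
r56=111000 pc3: +8 =410
r57=111001 pc4: +16 =426
r58=111010 pc4: +16 =442
r59=111011 pc5: +32 =474
r60=111100 pc4: +16 =490
r61=111101 pc5: +32 =522
r62=111110 pc5: +32 =554
r63=111111 pc6: +64 =618
r64=1000000 pc1: +2 =620
r65=1000001 pc2: +4 =624
r66=1000010 pc2: +4 =628
r67=1000011 pc3: +8 =636
r68=1000100 pc2: +4 =640
r69=1000101 pc3: +8 =648
r70=1000110 pc3: +8 =656
r71=1000111 pc4: +16 =672
r72=1001000 pc2: +4 =676
r73=1001001 pc3: +8 =684
r74=1001010 pc3: +8 =692
r75=1001011 pc4: +16 =708
r76=1001100 pc3: +8 =716
r77=1001101 pc4: +16 =732
r78=1001110 pc4: +16 =748
r79=1001111 pc5: +32 =780
r80=1010000 pc2: +4 =784
r81=1010001 pc3: +8 =792
r82=1010010 pc3: +8 =800
r83=1010011 pc4: +16 =816
r84=1010100 pc3: +8 =824
r85=1010101 pc4: +16 =840
r86=1010110 pc4: +16 =856
r87=1010111 pc5: +32 =888
r88=1011000 pc3: +8 =896
r89=1011001 pc4: +16 =912
r90=1011010 pc4: +16 =928
r91=1011011 pc5: +32 =960
r92=1011100 pc4: +16 =976
r93=1011101 pc5: +32 =1008
r94=1011110 pc5: +32 =1040
r95=1011111 pc6: +64 =1104
r96=1100000 pc2: +4 =1108
r97=1100001 pc3: +8 =1116
r98=1100010 pc3: +8 =1124
r99=1100011 pc4: +16 =1140
r100=1100100 pc3: +8 =1148
r101=1100101 pc4: +16 =1164
r102=1100110 pc4: +16 =1180
r103=1100111 pc5: +32 =1212
r104=1101000 pc3: +8 =1220
r105=1101001 pc4: +16 =1236
r106=1101010 pc4: +16 =1252
r107=1101011 pc5: +32 =1284
r108=1101100 pc4: +16 =1300
r109=1101101 pc5: +32 =1332
r110=1101110 pc5: +32 =1364
r111=1101111 pc6: +64 =1428
r112=1110000 pc3: +8 =1436
r113=1110001 pc4: +16 =1452
r114=1110010 pc4: +16 =1468

Answer: 1468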